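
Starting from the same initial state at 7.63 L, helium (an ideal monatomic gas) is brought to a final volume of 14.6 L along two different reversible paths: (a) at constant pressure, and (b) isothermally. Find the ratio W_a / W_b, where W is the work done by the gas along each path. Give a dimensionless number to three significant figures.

Path (a) isobaric: W = P₁(V₂ − V₁) → W_a/(P₁V₁) = 0.9135.
Path (b) isothermal: W = P₁V₁ ln(V₂/V₁) → W_b/(P₁V₁) = 0.6489.
W_a / W_b = 0.9135 / 0.6489 = 1.408.

W_a / W_b ≈ 1.41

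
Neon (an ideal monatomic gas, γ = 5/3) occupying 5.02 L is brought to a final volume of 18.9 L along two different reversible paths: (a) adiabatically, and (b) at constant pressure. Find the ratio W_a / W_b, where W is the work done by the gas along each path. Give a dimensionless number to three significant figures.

W_a / W_b ≈ 0.318

Path (a) adiabatic: W = P₁V₁(1 − (V₁/V₂)^(γ−1))/(γ−1) → W_a/(P₁V₁) = 0.8802.
Path (b) isobaric: W = P₁(V₂ − V₁) → W_b/(P₁V₁) = 2.765.
W_a / W_b = 0.8802 / 2.765 = 0.3183.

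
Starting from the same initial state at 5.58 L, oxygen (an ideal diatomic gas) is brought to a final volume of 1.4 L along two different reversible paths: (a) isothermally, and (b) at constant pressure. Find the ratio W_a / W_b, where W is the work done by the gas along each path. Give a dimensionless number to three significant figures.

Path (a) isothermal: W = P₁V₁ ln(V₂/V₁) → W_a/(P₁V₁) = -1.383.
Path (b) isobaric: W = P₁(V₂ − V₁) → W_b/(P₁V₁) = -0.7491.
W_a / W_b = -1.383 / -0.7491 = 1.846.

W_a / W_b ≈ 1.85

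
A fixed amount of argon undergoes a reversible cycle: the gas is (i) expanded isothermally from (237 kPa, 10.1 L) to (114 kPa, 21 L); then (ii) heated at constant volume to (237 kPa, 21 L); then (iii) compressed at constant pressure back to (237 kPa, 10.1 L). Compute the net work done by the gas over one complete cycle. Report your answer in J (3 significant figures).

W_net ≈ -831 J

Leg (i): W = PᵢVᵢ ln(V_f/Vᵢ) = (2394) ln(21/10.1) = 1752 J.
Leg (ii): W = 0.
Leg (iii): W = PΔV = (237)(10.1 − 21) = -2583 J.
W_net = 1752 − 2583 = -831.1 J.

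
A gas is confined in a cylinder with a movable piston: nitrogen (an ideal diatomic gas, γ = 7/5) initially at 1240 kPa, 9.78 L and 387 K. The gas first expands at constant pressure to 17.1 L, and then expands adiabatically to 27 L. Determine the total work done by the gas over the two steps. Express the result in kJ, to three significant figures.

Step 1 (isobaric): W = PΔV = (1240 kPa)(17.1 − 9.78 L) = 9077 J.
After step 1: P = 1240 kPa, V = 17.1 L, T = 676.7 K.
Step 2 (adiabatic): W = (P₁V₁ − P₂V₂)/(γ−1) = (21204 − 17663)/0.4 = 8852 J.
W_total = 9077 + 8852 = 17929 J.

W_total ≈ 17.9 kJ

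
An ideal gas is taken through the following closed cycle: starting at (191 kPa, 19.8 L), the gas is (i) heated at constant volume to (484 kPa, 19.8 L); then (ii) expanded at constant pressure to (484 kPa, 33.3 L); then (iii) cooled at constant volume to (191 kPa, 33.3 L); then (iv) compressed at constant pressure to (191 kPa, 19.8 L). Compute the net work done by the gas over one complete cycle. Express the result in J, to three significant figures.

Constant-volume legs do no work.
W(ii) = (484)(33.3 − 19.8) = 6534 J; W(iv) = (191)(19.8 − 33.3) = -2578 J.
W_net = 6534 − 2578 = 3955 J (the clockwise enclosed area).

W_net ≈ 3960 J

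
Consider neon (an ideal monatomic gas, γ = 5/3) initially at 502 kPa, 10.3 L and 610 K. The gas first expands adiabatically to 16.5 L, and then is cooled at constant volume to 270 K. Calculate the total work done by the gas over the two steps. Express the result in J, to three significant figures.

W_total ≈ 2090 J

Step 1 (adiabatic): W = (P₁V₁ − P₂V₂)/(γ−1) = (5171 − 3777)/0.667 = 2091 J.
Step 2 (isochoric): W = 0 (constant volume).
W_total = 2091 + 0 = 2091 J.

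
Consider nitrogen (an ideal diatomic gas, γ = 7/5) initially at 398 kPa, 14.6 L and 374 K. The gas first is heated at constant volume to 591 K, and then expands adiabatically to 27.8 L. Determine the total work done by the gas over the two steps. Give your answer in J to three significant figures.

W_total ≈ 5210 J

Step 1 (isochoric): W = 0 (constant volume).
After step 1: P = 628.9 kPa (V unchanged).
Step 2 (adiabatic): W = (P₁V₁ − P₂V₂)/(γ−1) = (9182 − 7097)/0.4 = 5213 J.
W_total = 0 + 5213 = 5213 J.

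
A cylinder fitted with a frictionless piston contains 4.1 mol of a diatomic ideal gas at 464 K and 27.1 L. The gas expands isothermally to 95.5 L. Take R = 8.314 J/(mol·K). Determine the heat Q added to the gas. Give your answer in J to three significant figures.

Isothermal ⇒ ΔU = 0, so Q = W = nRT ln(V₂/V₁).
Q = (4.1)(8.314)(464) ln(95.5/27.1) = 15817 × 1.26 = 19922 J.

Q ≈ 19900 J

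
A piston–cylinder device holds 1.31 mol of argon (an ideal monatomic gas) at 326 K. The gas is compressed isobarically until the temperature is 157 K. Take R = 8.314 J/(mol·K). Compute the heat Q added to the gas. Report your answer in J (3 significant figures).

Isobaric: W = nRΔT = (1.31)(8.314)(-169) = -1841 J.
ΔU = nCᵥΔT with Cᵥ = 3R/2: ΔU = (1.31)(12.47)(-169) = -2761 J.
Q = ΔU + W = -2761 − 1841 = -4602 J.

Q ≈ -4600 J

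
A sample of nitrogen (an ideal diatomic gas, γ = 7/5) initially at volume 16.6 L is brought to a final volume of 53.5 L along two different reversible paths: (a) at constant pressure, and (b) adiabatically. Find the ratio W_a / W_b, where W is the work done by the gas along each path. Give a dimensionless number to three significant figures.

Path (a) isobaric: W = P₁(V₂ − V₁) → W_a/(P₁V₁) = 2.223.
Path (b) adiabatic: W = P₁V₁(1 − (V₁/V₂)^(γ−1))/(γ−1) → W_b/(P₁V₁) = 0.9345.
W_a / W_b = 2.223 / 0.9345 = 2.379.

W_a / W_b ≈ 2.38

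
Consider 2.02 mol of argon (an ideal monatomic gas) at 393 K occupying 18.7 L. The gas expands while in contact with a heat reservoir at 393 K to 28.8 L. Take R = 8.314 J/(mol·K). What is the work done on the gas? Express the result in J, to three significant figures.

W ≈ -2850 J

Isothermal: W = nRT ln(V₂/V₁).
W = (2.02)(8.314)(393) × ln(28.8/18.7)
  = 6600 × 0.4319
W_by_gas = 2850 J; work on gas = −W_by = -2850 J.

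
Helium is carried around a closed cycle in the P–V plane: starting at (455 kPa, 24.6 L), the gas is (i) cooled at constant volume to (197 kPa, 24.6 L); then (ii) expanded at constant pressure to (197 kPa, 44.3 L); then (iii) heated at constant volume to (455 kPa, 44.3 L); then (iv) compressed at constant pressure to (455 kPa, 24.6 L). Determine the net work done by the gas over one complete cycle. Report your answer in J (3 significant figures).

W_net ≈ -5080 J

Constant-volume legs do no work.
W(ii) = (197)(44.3 − 24.6) = 3881 J; W(iv) = (455)(24.6 − 44.3) = -8963 J.
W_net = 3881 − 8963 = -5083 J (the counter-clockwise enclosed area).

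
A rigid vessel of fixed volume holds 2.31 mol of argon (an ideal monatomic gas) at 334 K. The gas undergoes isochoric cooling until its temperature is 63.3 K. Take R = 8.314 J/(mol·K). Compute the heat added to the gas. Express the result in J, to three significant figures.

Constant volume ⇒ W = 0, so Q = ΔU = nCᵥΔT with Cᵥ = 3R/2 = 12.47 J/(mol·K).
ΔU = (2.31)(12.47)(63.3 − 334) = -7798 J.

Q ≈ -7800 J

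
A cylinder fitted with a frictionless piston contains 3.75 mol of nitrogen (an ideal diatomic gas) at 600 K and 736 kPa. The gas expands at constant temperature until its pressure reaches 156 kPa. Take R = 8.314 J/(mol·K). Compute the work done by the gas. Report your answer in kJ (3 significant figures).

W ≈ 29.0 kJ

Isothermal process: W = nRT ln(V₂/V₁) = nRT ln(P₁/P₂).
W = (3.75)(8.314)(600) × ln(736/156)
  = 18706 × ln(4.718) = 18706 × 1.551
W_by_gas = 29021 J.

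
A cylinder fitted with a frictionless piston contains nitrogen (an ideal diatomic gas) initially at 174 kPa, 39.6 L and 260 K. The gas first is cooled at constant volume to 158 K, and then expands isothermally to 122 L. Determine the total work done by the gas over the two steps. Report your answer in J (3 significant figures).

W_total ≈ 4710 J

Step 1 (isochoric): W = 0 (constant volume).
After step 1: P = 105.7 kPa (V unchanged).
Step 2 (isothermal): W = P₁V₁ ln(V₂/V₁) = (4187) ln(122/39.6) = 4711 J.
W_total = 0 + 4711 = 4711 J.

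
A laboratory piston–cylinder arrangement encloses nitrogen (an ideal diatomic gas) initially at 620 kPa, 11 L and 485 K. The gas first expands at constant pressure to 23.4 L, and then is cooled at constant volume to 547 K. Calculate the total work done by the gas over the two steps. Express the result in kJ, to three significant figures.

Step 1 (isobaric): W = PΔV = (620 kPa)(23.4 − 11 L) = 7688 J.
Step 2 (isochoric): W = 0 (constant volume).
W_total = 7688 + 0 = 7688 J.

W_total ≈ 7.69 kJ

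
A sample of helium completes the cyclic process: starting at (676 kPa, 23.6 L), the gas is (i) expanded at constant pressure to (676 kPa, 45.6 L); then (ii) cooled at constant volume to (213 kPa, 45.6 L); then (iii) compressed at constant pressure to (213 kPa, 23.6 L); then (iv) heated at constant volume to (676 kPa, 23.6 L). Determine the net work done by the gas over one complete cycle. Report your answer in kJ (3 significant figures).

Constant-volume legs do no work.
W(i) = (676)(45.6 − 23.6) = 14872 J; W(iii) = (213)(23.6 − 45.6) = -4686 J.
W_net = 14872 − 4686 = 10186 J (the clockwise enclosed area).

W_net ≈ 10.2 kJ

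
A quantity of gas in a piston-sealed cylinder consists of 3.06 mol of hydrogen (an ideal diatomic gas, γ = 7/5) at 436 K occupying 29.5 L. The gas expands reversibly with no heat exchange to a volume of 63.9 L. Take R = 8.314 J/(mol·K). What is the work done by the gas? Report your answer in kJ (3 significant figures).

W ≈ 7.37 kJ

Adiabatic: TV^(γ−1) = const with γ = 7/5.
T₂ = T₁ (V₁/V₂)^(γ−1) = 436 × (29.5/63.9)^0.4 = 436 × 0.7341 = 320 K.
W_by = nCᵥ(T₁ − T₂) = (3.06)(20.79)(436 − 320) = 7375 J.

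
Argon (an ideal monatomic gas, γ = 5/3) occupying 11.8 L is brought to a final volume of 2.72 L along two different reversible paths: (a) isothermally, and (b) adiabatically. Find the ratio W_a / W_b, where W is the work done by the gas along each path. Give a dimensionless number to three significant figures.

W_a / W_b ≈ 0.589

Path (a) isothermal: W = P₁V₁ ln(V₂/V₁) → W_a/(P₁V₁) = -1.467.
Path (b) adiabatic: W = P₁V₁(1 − (V₁/V₂)^(γ−1))/(γ−1) → W_b/(P₁V₁) = -2.49.
W_a / W_b = -1.467 / -2.49 = 0.5894.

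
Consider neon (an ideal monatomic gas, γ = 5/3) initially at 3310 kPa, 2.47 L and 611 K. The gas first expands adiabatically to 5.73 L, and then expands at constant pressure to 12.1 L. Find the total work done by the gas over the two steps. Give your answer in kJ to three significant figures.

W_total ≈ 10.5 kJ

Step 1 (adiabatic): W = (P₁V₁ − P₂V₂)/(γ−1) = (8176 − 4665)/0.667 = 5265 J.
After step 1: P = 814.2 kPa, V = 5.73 L, T = 348.7 K.
Step 2 (isobaric): W = PΔV = (814.2 kPa)(12.1 − 5.73 L) = 5186 J.
W_total = 5265 + 5186 = 10452 J.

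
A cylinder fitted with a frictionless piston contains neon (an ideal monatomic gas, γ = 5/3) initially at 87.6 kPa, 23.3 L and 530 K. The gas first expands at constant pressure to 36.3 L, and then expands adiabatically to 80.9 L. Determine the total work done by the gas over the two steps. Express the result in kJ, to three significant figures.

Step 1 (isobaric): W = PΔV = (87.6 kPa)(36.3 − 23.3 L) = 1139 J.
After step 1: P = 87.6 kPa, V = 36.3 L, T = 825.7 K.
Step 2 (adiabatic): W = (P₁V₁ − P₂V₂)/(γ−1) = (3180 − 1864)/0.667 = 1974 J.
W_total = 1139 + 1974 = 3113 J.

W_total ≈ 3.11 kJ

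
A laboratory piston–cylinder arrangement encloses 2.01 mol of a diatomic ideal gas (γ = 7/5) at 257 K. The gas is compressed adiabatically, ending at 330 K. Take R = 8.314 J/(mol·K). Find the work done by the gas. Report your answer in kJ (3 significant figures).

W ≈ -3.05 kJ

Adiabatic ⇒ Q = 0, so W_by = −ΔU = nCᵥ(T₁ − T₂).
Cᵥ = 5R/2 = 20.79 J/(mol·K).
W = (2.01)(20.79)(257 − 330) = -3050 J.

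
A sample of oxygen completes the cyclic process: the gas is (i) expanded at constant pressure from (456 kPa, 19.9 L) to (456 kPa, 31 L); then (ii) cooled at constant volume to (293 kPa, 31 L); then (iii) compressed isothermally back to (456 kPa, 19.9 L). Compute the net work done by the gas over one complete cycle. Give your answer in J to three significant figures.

Leg (i): W = PΔV = (456)(31 − 19.9) = 5062 J.
Leg (ii): W = 0.
Leg (iii): W = PᵢVᵢ ln(V_f/Vᵢ) = (9083) ln(19.9/31) = -4026 J.
W_net = 5062 − 4026 = 1035 J.

W_net ≈ 1040 J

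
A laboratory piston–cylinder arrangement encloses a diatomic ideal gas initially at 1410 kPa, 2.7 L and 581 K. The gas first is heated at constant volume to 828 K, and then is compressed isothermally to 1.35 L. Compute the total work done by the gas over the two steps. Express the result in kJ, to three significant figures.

W_total ≈ -3.76 kJ

Step 1 (isochoric): W = 0 (constant volume).
After step 1: P = 2009 kPa (V unchanged).
Step 2 (isothermal): W = P₁V₁ ln(V₂/V₁) = (5425) ln(1.35/2.7) = -3761 J.
W_total = 0 − 3761 = -3761 J.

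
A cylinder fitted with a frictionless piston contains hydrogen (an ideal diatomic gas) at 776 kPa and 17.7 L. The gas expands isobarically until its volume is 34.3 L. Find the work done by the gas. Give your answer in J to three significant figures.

W ≈ 12900 J

Isobaric: W = P ΔV.
W = (776 kPa)(34.3 − 17.7 L) = (776)(16.6) = 12882 J.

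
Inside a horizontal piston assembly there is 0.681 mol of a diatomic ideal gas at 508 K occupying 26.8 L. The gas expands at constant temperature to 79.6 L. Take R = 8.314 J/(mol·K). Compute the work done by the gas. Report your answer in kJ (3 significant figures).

Isothermal: W = nRT ln(V₂/V₁).
W = (0.681)(8.314)(508) × ln(79.6/26.8)
  = 2876 × 1.089
W_by_gas = 3131 J.

W ≈ 3.13 kJ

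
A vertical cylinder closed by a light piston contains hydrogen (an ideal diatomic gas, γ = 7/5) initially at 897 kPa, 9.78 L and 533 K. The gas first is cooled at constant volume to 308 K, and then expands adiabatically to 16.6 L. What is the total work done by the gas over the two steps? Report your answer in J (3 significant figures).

W_total ≈ 2420 J

Step 1 (isochoric): W = 0 (constant volume).
After step 1: P = 518.3 kPa (V unchanged).
Step 2 (adiabatic): W = (P₁V₁ − P₂V₂)/(γ−1) = (5069 − 4102)/0.4 = 2417 J.
W_total = 0 + 2417 = 2417 J.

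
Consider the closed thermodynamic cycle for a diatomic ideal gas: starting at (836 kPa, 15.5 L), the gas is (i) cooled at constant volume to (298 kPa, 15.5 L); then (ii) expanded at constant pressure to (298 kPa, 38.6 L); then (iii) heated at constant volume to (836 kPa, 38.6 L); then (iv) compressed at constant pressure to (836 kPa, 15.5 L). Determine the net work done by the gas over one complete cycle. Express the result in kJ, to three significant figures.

Constant-volume legs do no work.
W(ii) = (298)(38.6 − 15.5) = 6884 J; W(iv) = (836)(15.5 − 38.6) = -19312 J.
W_net = 6884 − 19312 = -12428 J (the counter-clockwise enclosed area).

W_net ≈ -12.4 kJ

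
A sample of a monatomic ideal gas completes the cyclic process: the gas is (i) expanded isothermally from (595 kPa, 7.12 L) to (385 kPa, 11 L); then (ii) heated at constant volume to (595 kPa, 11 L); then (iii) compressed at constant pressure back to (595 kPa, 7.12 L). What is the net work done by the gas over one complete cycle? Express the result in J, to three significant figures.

W_net ≈ -466 J

Leg (i): W = PᵢVᵢ ln(V_f/Vᵢ) = (4236) ln(11/7.12) = 1843 J.
Leg (ii): W = 0.
Leg (iii): W = PΔV = (595)(7.12 − 11) = -2309 J.
W_net = 1843 − 2309 = -465.8 J.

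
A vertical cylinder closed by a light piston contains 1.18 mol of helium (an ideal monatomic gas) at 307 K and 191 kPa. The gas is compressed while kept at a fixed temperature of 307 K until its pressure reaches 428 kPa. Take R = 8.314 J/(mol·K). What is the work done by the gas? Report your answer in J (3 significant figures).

Isothermal process: W = nRT ln(V₂/V₁) = nRT ln(P₁/P₂).
W = (1.18)(8.314)(307) × ln(191/428)
  = 3012 × ln(0.4463) = 3012 × -0.8068
W_by_gas = -2430 J.

W ≈ -2430 J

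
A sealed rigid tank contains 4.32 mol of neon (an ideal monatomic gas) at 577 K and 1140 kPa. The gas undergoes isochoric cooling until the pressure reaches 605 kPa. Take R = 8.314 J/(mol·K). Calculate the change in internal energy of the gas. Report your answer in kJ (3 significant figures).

Constant volume ⇒ W = 0, so Q = ΔU = nCᵥΔT with Cᵥ = 3R/2 = 12.47 J/(mol·K).
At constant V, T₂/T₁ = P₂/P₁ ⇒ ΔT = T₁(P₂/P₁ − 1) = 577·(605/1140 − 1) = -270.8 K.
ΔU = (4.32)(12.47)(-270.8) = -14588 J.

ΔU ≈ -14.6 kJ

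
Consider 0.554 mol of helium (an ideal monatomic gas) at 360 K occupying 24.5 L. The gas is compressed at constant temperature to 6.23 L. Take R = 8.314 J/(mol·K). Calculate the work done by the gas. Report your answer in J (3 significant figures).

W ≈ -2270 J

Isothermal: W = nRT ln(V₂/V₁).
W = (0.554)(8.314)(360) × ln(6.23/24.5)
  = 1658 × -1.369
W_by_gas = -2270 J.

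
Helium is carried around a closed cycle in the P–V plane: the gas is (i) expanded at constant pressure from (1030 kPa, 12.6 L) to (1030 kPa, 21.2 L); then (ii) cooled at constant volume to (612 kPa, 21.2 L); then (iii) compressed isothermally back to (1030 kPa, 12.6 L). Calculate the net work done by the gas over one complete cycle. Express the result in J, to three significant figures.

W_net ≈ 2110 J

Leg (i): W = PΔV = (1030)(21.2 − 12.6) = 8858 J.
Leg (ii): W = 0.
Leg (iii): W = PᵢVᵢ ln(V_f/Vᵢ) = (12974) ln(12.6/21.2) = -6751 J.
W_net = 8858 − 6751 = 2107 J.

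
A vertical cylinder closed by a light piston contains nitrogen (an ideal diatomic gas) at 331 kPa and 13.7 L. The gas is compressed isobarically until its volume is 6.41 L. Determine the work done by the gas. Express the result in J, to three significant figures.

W ≈ -2410 J

Isobaric: W = P ΔV.
W = (331 kPa)(6.41 − 13.7 L) = (331)(-7.29) = -2413 J.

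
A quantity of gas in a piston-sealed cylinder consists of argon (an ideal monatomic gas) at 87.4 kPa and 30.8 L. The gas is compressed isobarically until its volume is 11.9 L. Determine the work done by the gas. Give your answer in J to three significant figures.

Isobaric: W = P ΔV.
W = (87.4 kPa)(11.9 − 30.8 L) = (87.4)(-18.9) = -1652 J.

W ≈ -1650 J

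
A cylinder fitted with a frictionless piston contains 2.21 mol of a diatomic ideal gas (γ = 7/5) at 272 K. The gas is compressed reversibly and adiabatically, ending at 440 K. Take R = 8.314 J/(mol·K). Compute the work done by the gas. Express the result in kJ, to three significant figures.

Adiabatic ⇒ Q = 0, so W_by = −ΔU = nCᵥ(T₁ − T₂).
Cᵥ = 5R/2 = 20.79 J/(mol·K).
W = (2.21)(20.79)(272 − 440) = -7717 J.

W ≈ -7.72 kJ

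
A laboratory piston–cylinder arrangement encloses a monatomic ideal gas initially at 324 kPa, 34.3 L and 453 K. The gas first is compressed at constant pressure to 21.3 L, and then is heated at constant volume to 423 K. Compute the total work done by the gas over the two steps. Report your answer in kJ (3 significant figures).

Step 1 (isobaric): W = PΔV = (324 kPa)(21.3 − 34.3 L) = -4212 J.
Step 2 (isochoric): W = 0 (constant volume).
W_total = -4212 + 0 = -4212 J.

W_total ≈ -4.21 kJ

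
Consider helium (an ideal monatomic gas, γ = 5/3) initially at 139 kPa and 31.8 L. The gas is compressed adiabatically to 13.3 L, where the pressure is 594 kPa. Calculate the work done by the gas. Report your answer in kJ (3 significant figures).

Adiabatic: W = (P₁V₁ − P₂V₂)/(γ − 1) with γ = 5/3.
P₁V₁ = 4420 J, P₂V₂ = 7900 J.
W = (4420 − 7900) / 0.6667 = -5220 J.

W ≈ -5.22 kJ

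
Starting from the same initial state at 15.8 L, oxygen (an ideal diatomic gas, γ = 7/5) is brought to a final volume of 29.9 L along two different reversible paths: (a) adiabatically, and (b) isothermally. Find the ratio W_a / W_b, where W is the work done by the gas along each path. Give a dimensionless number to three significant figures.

Path (a) adiabatic: W = P₁V₁(1 − (V₁/V₂)^(γ−1))/(γ−1) → W_a/(P₁V₁) = 0.563.
Path (b) isothermal: W = P₁V₁ ln(V₂/V₁) → W_b/(P₁V₁) = 0.6378.
W_a / W_b = 0.563 / 0.6378 = 0.8826.

W_a / W_b ≈ 0.883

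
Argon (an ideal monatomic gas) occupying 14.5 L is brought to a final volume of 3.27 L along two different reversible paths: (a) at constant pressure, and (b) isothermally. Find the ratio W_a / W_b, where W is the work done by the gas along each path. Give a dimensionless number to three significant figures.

Path (a) isobaric: W = P₁(V₂ − V₁) → W_a/(P₁V₁) = -0.7745.
Path (b) isothermal: W = P₁V₁ ln(V₂/V₁) → W_b/(P₁V₁) = -1.489.
W_a / W_b = -0.7745 / -1.489 = 0.52.

W_a / W_b ≈ 0.520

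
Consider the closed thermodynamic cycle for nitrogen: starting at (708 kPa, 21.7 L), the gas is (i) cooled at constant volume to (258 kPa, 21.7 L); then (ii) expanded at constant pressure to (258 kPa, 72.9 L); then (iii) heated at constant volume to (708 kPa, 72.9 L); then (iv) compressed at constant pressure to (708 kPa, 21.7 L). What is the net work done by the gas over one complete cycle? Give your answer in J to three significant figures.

Constant-volume legs do no work.
W(ii) = (258)(72.9 − 21.7) = 13210 J; W(iv) = (708)(21.7 − 72.9) = -36250 J.
W_net = 13210 − 36250 = -23040 J (the counter-clockwise enclosed area).

W_net ≈ -23000 J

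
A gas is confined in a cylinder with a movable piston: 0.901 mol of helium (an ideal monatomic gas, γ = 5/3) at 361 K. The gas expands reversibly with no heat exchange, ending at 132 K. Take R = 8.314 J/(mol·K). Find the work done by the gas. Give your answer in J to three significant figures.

Adiabatic ⇒ Q = 0, so W_by = −ΔU = nCᵥ(T₁ − T₂).
Cᵥ = 3R/2 = 12.47 J/(mol·K).
W = (0.901)(12.47)(361 − 132) = 2573 J.

W ≈ 2570 J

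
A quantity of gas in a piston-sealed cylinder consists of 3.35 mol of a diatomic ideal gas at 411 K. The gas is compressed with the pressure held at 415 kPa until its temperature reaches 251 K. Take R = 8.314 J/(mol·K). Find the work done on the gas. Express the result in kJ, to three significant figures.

W ≈ 4.46 kJ

Isobaric: W = P ΔV = nR ΔT.
W = (3.35)(8.314)(251 − 411) = -4456 J.
Work on gas = −W_by = 4456 J.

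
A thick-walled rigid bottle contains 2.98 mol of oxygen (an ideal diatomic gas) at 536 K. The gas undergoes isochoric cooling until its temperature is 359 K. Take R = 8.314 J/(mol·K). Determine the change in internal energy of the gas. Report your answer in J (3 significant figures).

Constant volume ⇒ W = 0, so Q = ΔU = nCᵥΔT with Cᵥ = 5R/2 = 20.79 J/(mol·K).
ΔU = (2.98)(20.79)(359 − 536) = -10963 J.

ΔU ≈ -11000 J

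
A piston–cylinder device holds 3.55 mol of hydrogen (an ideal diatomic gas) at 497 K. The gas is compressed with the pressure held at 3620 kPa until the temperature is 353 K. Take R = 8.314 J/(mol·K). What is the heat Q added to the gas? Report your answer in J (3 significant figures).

Isobaric: W = nRΔT = (3.55)(8.314)(-144) = -4250 J.
ΔU = nCᵥΔT with Cᵥ = 5R/2: ΔU = (3.55)(20.79)(-144) = -10625 J.
Q = ΔU + W = -10625 − 4250 = -14875 J.

Q ≈ -14900 J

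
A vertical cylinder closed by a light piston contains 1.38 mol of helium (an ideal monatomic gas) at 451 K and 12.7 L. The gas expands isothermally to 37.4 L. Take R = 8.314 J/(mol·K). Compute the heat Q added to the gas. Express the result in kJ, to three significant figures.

Isothermal ⇒ ΔU = 0, so Q = W = nRT ln(V₂/V₁).
Q = (1.38)(8.314)(451) ln(37.4/12.7) = 5174 × 1.08 = 5589 J.

Q ≈ 5.59 kJ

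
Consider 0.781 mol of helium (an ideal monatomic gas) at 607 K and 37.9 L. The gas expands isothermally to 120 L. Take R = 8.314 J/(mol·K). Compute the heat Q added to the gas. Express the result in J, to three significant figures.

Q ≈ 4540 J

Isothermal ⇒ ΔU = 0, so Q = W = nRT ln(V₂/V₁).
Q = (0.781)(8.314)(607) ln(120/37.9) = 3941 × 1.153 = 4543 J.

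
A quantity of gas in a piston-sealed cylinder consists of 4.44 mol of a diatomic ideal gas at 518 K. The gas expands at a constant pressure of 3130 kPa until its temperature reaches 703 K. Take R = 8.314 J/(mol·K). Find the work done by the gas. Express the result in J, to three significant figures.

W ≈ 6830 J

Isobaric: W = P ΔV = nR ΔT.
W = (4.44)(8.314)(703 − 518) = 6829 J.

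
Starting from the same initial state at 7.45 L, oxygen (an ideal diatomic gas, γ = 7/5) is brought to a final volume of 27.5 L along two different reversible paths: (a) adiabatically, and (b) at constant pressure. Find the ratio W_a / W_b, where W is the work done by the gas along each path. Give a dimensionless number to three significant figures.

W_a / W_b ≈ 0.378

Path (a) adiabatic: W = P₁V₁(1 − (V₁/V₂)^(γ−1))/(γ−1) → W_a/(P₁V₁) = 1.017.
Path (b) isobaric: W = P₁(V₂ − V₁) → W_b/(P₁V₁) = 2.691.
W_a / W_b = 1.017 / 2.691 = 0.378.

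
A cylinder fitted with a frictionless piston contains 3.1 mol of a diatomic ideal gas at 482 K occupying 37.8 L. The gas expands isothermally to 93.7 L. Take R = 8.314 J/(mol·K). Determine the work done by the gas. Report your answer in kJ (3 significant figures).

W ≈ 11.3 kJ

Isothermal: W = nRT ln(V₂/V₁).
W = (3.1)(8.314)(482) × ln(93.7/37.8)
  = 12423 × 0.9078
W_by_gas = 11277 J.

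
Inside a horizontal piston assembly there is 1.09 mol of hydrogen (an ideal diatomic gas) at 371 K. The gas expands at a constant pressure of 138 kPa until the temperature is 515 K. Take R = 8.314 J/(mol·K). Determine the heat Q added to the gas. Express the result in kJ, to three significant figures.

Q ≈ 4.57 kJ

Isobaric: W = nRΔT = (1.09)(8.314)(144) = 1305 J.
ΔU = nCᵥΔT with Cᵥ = 5R/2: ΔU = (1.09)(20.79)(144) = 3262 J.
Q = ΔU + W = 3262 + 1305 = 4567 J.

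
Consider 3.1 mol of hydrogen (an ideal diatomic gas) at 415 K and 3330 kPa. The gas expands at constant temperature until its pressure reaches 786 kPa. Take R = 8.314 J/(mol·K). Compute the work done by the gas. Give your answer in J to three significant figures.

Isothermal process: W = nRT ln(V₂/V₁) = nRT ln(P₁/P₂).
W = (3.1)(8.314)(415) × ln(3330/786)
  = 10696 × ln(4.237) = 10696 × 1.444
W_by_gas = 15443 J.

W ≈ 15400 J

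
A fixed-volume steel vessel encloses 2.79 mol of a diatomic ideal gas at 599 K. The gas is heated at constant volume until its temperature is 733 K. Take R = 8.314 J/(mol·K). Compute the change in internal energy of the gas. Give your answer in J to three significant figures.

ΔU ≈ 7770 J

Constant volume ⇒ W = 0, so Q = ΔU = nCᵥΔT with Cᵥ = 5R/2 = 20.79 J/(mol·K).
ΔU = (2.79)(20.79)(733 − 599) = 7771 J.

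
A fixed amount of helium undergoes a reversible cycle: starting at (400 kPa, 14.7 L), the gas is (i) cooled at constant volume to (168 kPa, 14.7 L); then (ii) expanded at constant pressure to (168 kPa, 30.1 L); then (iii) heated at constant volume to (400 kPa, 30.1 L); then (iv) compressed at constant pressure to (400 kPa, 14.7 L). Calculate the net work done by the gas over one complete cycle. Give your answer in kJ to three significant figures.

W_net ≈ -3.57 kJ

Constant-volume legs do no work.
W(ii) = (168)(30.1 − 14.7) = 2587 J; W(iv) = (400)(14.7 − 30.1) = -6160 J.
W_net = 2587 − 6160 = -3573 J (the counter-clockwise enclosed area).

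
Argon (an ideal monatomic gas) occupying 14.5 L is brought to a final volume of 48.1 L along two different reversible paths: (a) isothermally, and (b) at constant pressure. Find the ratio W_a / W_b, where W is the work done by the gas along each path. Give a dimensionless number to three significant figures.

W_a / W_b ≈ 0.517

Path (a) isothermal: W = P₁V₁ ln(V₂/V₁) → W_a/(P₁V₁) = 1.199.
Path (b) isobaric: W = P₁(V₂ − V₁) → W_b/(P₁V₁) = 2.317.
W_a / W_b = 1.199 / 2.317 = 0.5175.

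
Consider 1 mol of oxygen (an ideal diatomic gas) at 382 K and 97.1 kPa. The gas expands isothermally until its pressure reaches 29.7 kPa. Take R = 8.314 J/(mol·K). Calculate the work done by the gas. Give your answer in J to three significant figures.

Isothermal process: W = nRT ln(V₂/V₁) = nRT ln(P₁/P₂).
W = (1)(8.314)(382) × ln(97.1/29.7)
  = 3176 × ln(3.269) = 3176 × 1.185
W_by_gas = 3762 J.

W ≈ 3760 J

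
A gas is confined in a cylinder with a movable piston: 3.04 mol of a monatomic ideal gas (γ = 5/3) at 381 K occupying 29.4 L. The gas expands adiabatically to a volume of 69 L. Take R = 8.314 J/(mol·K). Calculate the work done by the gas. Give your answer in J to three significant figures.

Adiabatic: TV^(γ−1) = const with γ = 5/3.
T₂ = T₁ (V₁/V₂)^(γ−1) = 381 × (29.4/69)^0.667 = 381 × 0.5662 = 215.7 K.
W_by = nCᵥ(T₁ − T₂) = (3.04)(12.47)(381 − 215.7) = 6265 J.

W ≈ 6270 J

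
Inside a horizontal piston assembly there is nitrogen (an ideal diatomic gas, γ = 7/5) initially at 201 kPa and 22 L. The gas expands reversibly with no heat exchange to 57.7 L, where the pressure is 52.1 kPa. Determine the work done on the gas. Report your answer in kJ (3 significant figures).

Adiabatic: W = (P₁V₁ − P₂V₂)/(γ − 1) with γ = 7/5.
P₁V₁ = 4422 J, P₂V₂ = 3006 J.
W = (4422 − 3006) / 0.4 = 3540 J.
Work on gas = −W_by = -3540 J.

W ≈ -3.54 kJ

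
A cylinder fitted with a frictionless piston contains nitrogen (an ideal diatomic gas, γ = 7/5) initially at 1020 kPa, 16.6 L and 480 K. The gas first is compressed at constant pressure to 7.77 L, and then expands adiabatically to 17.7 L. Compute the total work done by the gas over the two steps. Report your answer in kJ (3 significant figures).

Step 1 (isobaric): W = PΔV = (1020 kPa)(7.77 − 16.6 L) = -9007 J.
After step 1: P = 1020 kPa, V = 7.77 L, T = 224.7 K.
Step 2 (adiabatic): W = (P₁V₁ − P₂V₂)/(γ−1) = (7925 − 5702)/0.4 = 5559 J.
W_total = -9007 + 5559 = -3447 J.

W_total ≈ -3.45 kJ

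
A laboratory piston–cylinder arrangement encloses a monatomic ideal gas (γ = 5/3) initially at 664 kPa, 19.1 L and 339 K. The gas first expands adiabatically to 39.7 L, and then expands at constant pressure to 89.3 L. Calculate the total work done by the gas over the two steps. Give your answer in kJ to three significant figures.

W_total ≈ 17.1 kJ

Step 1 (adiabatic): W = (P₁V₁ − P₂V₂)/(γ−1) = (12682 − 7787)/0.667 = 7343 J.
After step 1: P = 196.1 kPa, V = 39.7 L, T = 208.1 K.
Step 2 (isobaric): W = PΔV = (196.1 kPa)(89.3 − 39.7 L) = 9729 J.
W_total = 7343 + 9729 = 17072 J.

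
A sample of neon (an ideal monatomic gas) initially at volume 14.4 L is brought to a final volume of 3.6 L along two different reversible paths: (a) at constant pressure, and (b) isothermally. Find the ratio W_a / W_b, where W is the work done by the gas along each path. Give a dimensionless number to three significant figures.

Path (a) isobaric: W = P₁(V₂ − V₁) → W_a/(P₁V₁) = -0.75.
Path (b) isothermal: W = P₁V₁ ln(V₂/V₁) → W_b/(P₁V₁) = -1.386.
W_a / W_b = -0.75 / -1.386 = 0.541.

W_a / W_b ≈ 0.541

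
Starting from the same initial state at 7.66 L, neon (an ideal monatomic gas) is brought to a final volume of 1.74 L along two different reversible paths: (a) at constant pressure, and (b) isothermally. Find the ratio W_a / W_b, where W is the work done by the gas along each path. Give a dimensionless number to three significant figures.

W_a / W_b ≈ 0.521

Path (a) isobaric: W = P₁(V₂ − V₁) → W_a/(P₁V₁) = -0.7728.
Path (b) isothermal: W = P₁V₁ ln(V₂/V₁) → W_b/(P₁V₁) = -1.482.
W_a / W_b = -0.7728 / -1.482 = 0.5214.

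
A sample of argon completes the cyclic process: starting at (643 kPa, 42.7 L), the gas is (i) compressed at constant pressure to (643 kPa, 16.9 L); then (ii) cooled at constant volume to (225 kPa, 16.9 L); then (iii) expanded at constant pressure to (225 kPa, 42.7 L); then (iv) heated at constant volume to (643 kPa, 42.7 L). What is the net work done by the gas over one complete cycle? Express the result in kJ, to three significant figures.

W_net ≈ -10.8 kJ

Constant-volume legs do no work.
W(i) = (643)(16.9 − 42.7) = -16589 J; W(iii) = (225)(42.7 − 16.9) = 5805 J.
W_net = -16589 + 5805 = -10784 J (the counter-clockwise enclosed area).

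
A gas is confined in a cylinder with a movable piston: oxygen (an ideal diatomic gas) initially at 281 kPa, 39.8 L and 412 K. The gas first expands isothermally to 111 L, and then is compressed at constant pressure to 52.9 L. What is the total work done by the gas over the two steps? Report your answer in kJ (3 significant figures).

W_total ≈ 5.62 kJ

Step 1 (isothermal): W = P₁V₁ ln(V₂/V₁) = (11184) ln(111/39.8) = 11471 J.
After step 1: P = 100.8 kPa, V = 111 L, T = 412 K.
Step 2 (isobaric): W = PΔV = (100.8 kPa)(52.9 − 111 L) = -5854 J.
W_total = 11471 − 5854 = 5617 J.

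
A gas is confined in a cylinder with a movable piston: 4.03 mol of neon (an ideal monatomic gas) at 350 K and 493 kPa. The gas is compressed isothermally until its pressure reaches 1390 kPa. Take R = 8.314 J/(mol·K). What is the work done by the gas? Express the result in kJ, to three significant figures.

Isothermal process: W = nRT ln(V₂/V₁) = nRT ln(P₁/P₂).
W = (4.03)(8.314)(350) × ln(493/1390)
  = 11727 × ln(0.3547) = 11727 × -1.037
W_by_gas = -12156 J.

W ≈ -12.2 kJ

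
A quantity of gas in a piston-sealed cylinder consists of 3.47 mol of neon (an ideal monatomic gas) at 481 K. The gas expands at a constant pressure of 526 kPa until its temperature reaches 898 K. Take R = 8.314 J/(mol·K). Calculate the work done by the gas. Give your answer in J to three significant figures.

Isobaric: W = P ΔV = nR ΔT.
W = (3.47)(8.314)(898 − 481) = 12030 J.

W ≈ 12000 J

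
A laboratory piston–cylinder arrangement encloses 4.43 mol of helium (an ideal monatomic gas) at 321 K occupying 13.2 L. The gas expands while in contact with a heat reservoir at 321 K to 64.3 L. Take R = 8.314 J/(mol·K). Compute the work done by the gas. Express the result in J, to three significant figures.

Isothermal: W = nRT ln(V₂/V₁).
W = (4.43)(8.314)(321) × ln(64.3/13.2)
  = 11823 × 1.583
W_by_gas = 18719 J.

W ≈ 18700 J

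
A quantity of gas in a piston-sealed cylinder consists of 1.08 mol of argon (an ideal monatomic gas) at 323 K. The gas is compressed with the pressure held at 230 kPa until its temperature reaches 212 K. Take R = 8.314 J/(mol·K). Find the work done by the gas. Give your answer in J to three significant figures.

W ≈ -997 J

Isobaric: W = P ΔV = nR ΔT.
W = (1.08)(8.314)(212 − 323) = -996.7 J.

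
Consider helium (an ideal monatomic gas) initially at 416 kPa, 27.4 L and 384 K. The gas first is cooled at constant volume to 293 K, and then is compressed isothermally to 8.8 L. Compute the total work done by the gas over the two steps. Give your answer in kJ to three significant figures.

W_total ≈ -9.88 kJ

Step 1 (isochoric): W = 0 (constant volume).
After step 1: P = 317.4 kPa (V unchanged).
Step 2 (isothermal): W = P₁V₁ ln(V₂/V₁) = (8697) ln(8.8/27.4) = -9878 J.
W_total = 0 − 9878 = -9878 J.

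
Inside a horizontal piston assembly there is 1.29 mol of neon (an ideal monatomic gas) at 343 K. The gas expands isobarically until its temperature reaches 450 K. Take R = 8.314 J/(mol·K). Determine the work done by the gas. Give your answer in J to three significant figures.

Isobaric: W = P ΔV = nR ΔT.
W = (1.29)(8.314)(450 − 343) = 1148 J.

W ≈ 1150 J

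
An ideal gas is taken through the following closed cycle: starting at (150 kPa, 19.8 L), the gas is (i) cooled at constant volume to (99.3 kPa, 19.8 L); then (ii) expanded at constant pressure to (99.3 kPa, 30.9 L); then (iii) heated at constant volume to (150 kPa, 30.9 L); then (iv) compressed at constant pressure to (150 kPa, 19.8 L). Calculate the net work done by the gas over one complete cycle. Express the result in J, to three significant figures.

W_net ≈ -563 J

Constant-volume legs do no work.
W(ii) = (99.3)(30.9 − 19.8) = 1102 J; W(iv) = (150)(19.8 − 30.9) = -1665 J.
W_net = 1102 − 1665 = -562.8 J (the counter-clockwise enclosed area).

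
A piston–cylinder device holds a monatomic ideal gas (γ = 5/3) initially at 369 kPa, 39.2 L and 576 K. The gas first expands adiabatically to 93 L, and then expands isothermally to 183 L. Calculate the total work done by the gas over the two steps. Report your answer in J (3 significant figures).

Step 1 (adiabatic): W = (P₁V₁ − P₂V₂)/(γ−1) = (14465 − 8132)/0.667 = 9500 J.
After step 1: P = 87.44 kPa, V = 93 L, T = 323.8 K.
Step 2 (isothermal): W = P₁V₁ ln(V₂/V₁) = (8132) ln(183/93) = 5504 J.
W_total = 9500 + 5504 = 15004 J.

W_total ≈ 15000 J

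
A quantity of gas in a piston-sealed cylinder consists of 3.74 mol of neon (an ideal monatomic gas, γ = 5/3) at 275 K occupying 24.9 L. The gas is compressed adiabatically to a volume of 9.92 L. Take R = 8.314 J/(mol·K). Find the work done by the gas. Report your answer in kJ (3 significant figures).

Adiabatic: TV^(γ−1) = const with γ = 5/3.
T₂ = T₁ (V₁/V₂)^(γ−1) = 275 × (24.9/9.92)^0.667 = 275 × 1.847 = 507.9 K.
W_by = nCᵥ(T₁ − T₂) = (3.74)(12.47)(275 − 507.9) = -10864 J.

W ≈ -10.9 kJ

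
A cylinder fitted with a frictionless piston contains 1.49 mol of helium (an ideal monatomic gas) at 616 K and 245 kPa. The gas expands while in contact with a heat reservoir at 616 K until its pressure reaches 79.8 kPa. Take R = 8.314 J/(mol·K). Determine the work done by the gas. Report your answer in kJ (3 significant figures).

Isothermal process: W = nRT ln(V₂/V₁) = nRT ln(P₁/P₂).
W = (1.49)(8.314)(616) × ln(245/79.8)
  = 7631 × ln(3.07) = 7631 × 1.122
W_by_gas = 8560 J.

W ≈ 8.56 kJ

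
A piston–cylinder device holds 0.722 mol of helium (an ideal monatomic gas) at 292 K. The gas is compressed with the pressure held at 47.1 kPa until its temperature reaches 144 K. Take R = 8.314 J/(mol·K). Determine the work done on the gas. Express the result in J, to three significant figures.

W ≈ 888 J

Isobaric: W = P ΔV = nR ΔT.
W = (0.722)(8.314)(144 − 292) = -888.4 J.
Work on gas = −W_by = 888.4 J.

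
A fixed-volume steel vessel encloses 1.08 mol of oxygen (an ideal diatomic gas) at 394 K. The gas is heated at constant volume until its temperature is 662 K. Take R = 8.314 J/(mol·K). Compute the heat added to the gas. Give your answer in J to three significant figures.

Constant volume ⇒ W = 0, so Q = ΔU = nCᵥΔT with Cᵥ = 5R/2 = 20.79 J/(mol·K).
ΔU = (1.08)(20.79)(662 − 394) = 6016 J.

Q ≈ 6020 J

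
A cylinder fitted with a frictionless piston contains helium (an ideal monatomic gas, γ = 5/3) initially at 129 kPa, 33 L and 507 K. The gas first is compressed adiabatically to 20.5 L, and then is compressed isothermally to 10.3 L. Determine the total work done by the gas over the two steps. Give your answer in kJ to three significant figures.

W_total ≈ -6.41 kJ

Step 1 (adiabatic): W = (P₁V₁ − P₂V₂)/(γ−1) = (4257 − 5847)/0.667 = -2385 J.
After step 1: P = 285.2 kPa, V = 20.5 L, T = 696.4 K.
Step 2 (isothermal): W = P₁V₁ ln(V₂/V₁) = (5847) ln(10.3/20.5) = -4024 J.
W_total = -2385 − 4024 = -6410 J.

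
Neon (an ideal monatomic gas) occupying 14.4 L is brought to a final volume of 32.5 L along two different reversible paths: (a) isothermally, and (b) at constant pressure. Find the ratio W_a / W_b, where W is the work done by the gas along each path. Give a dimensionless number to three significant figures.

W_a / W_b ≈ 0.648

Path (a) isothermal: W = P₁V₁ ln(V₂/V₁) → W_a/(P₁V₁) = 0.814.
Path (b) isobaric: W = P₁(V₂ − V₁) → W_b/(P₁V₁) = 1.257.
W_a / W_b = 0.814 / 1.257 = 0.6476.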